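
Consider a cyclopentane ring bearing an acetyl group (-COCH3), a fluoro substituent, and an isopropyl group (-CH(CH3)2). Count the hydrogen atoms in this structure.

Atom tally by fragment:
  cyclopentane ring core → C:5 H:10
  (− 3 ring H displaced by substituents)
  + COCH3 → C:2 H:3 O:1
  + F → F:1
  + CH(CH3)2 → C:3 H:7
Element totals:
  C: 10
  H: 17
  F: 1
  O: 1

17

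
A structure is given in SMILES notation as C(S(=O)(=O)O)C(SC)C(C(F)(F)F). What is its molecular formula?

Atom tally by fragment:
  HO3SCH2 → C:1 H:3 S:1 O:3
  CH(SCH3) → C:2 H:4 S:1
  CH2CF3 → C:2 H:2 F:3
Element totals:
  C: 5
  H: 9
  F: 3
  O: 3
  S: 2

C5H9F3O3S2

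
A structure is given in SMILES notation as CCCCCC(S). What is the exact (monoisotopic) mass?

118.0816

Atom tally by fragment:
  CH3 → C:1 H:3
  CH2 → C:1 H:2
  CH2 → C:1 H:2
  CH2 → C:1 H:2
  CH2 → C:1 H:2
  CH2SH → C:1 H:3 S:1
Element totals:
  C: 6
  H: 14
  S: 1
Molecular formula: C6H14S.
  M = 6(12.0) + 14(1.007825) + 31.972071
    = 72.000000 + 14.109550 + 31.972071 = 118.081621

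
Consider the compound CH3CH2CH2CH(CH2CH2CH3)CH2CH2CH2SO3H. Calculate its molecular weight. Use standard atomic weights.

Element totals:
  C: 10
  H: 22
  O: 3
  S: 1
Molecular formula: C10H22O3S.
  M = 10(12.011) + 22(1.008) + 3(15.999) + 32.06
    = 120.110 + 22.176 + 47.997 + 32.060 = 222.343

222.34 g/mol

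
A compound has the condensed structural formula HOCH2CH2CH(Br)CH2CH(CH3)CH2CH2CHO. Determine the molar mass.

Element totals:
  C: 9
  H: 17
  Br: 1
  O: 2
Molecular formula: C9H17BrO2.
  M = 9(12.011) + 17(1.008) + 79.904 + 2(15.999)
    = 108.099 + 17.136 + 79.904 + 31.998 = 237.137

237.14 g/mol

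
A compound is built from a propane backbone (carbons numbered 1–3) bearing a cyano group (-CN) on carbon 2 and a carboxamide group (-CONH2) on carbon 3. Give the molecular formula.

Atom tally by fragment:
  CH3 → C:1 H:3
  CH(CN) → C:2 H:1 N:1
  CH2CONH2 → C:2 H:4 O:1 N:1
Element totals:
  C: 5
  H: 8
  N: 2
  O: 1

C5H8N2O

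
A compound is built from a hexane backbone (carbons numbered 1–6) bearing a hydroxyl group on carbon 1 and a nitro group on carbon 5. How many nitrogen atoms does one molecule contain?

Atom tally by fragment:
  HOCH2 → C:1 H:3 O:1
  CH2 → C:1 H:2
  CH2 → C:1 H:2
  CH2 → C:1 H:2
  CH(NO2) → C:1 H:1 N:1 O:2
  CH3 → C:1 H:3
Element totals:
  C: 6
  H: 13
  N: 1
  O: 3

1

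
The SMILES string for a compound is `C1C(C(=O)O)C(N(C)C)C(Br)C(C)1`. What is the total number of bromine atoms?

1

Atom tally by fragment:
  cyclopentane ring core → C:5 H:10
  (− 4 ring H displaced by substituents)
  + COOH → C:1 H:1 O:2
  + N(CH3)2 → N:1 C:2 H:6
  + Br → Br:1
  + CH3 → C:1 H:3
Element totals:
  C: 9
  H: 16
  Br: 1
  N: 1
  O: 2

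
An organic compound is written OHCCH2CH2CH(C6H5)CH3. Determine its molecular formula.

Atom tally by fragment:
  OHCCH2 → C:2 H:3 O:1
  CH2 → C:1 H:2
  CH(C6H5) → C:7 H:6
  CH3 → C:1 H:3
Element totals:
  C: 11
  H: 14
  O: 1

C11H14O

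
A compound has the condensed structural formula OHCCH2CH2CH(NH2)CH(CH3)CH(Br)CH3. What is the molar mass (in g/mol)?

Atom tally by fragment:
  OHCCH2 → C:2 H:3 O:1
  CH2 → C:1 H:2
  CH(NH2) → C:1 H:3 N:1
  CH(CH3) → C:2 H:4
  CH(Br) → C:1 H:1 Br:1
  CH3 → C:1 H:3
Element totals:
  C: 8
  H: 16
  Br: 1
  N: 1
  O: 1
Molecular formula: C8H16BrNO.
  M = 8(12.011) + 16(1.008) + 79.904 + 14.007 + 15.999
    = 96.088 + 16.128 + 79.904 + 14.007 + 15.999 = 222.126

222.13 g/mol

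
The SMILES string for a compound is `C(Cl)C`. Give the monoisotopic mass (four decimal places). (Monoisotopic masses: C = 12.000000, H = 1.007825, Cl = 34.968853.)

Atom tally by fragment:
  ClCH2 → C:1 H:2 Cl:1
  CH3 → C:1 H:3
Element totals:
  C: 2
  H: 5
  Cl: 1
Molecular formula: C2H5Cl.
  M = 2(12.0) + 5(1.007825) + 34.968853
    = 24.000000 + 5.039125 + 34.968853 = 64.007978

64.0080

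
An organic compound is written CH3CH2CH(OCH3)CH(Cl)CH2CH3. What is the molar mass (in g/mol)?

Atom tally by fragment:
  CH3 → C:1 H:3
  CH2 → C:1 H:2
  CH(OCH3) → C:2 H:4 O:1
  CH(Cl) → C:1 H:1 Cl:1
  CH2 → C:1 H:2
  CH3 → C:1 H:3
Element totals:
  C: 7
  H: 15
  Cl: 1
  O: 1
Molecular formula: C7H15ClO.
  M = 7(12.011) + 15(1.008) + 35.45 + 15.999
    = 84.077 + 15.120 + 35.450 + 15.999 = 150.646

150.65 g/mol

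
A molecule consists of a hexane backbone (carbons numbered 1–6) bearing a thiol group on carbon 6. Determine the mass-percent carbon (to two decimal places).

60.95%

Atom tally by fragment:
  CH3 → C:1 H:3
  CH2 → C:1 H:2
  CH2 → C:1 H:2
  CH2 → C:1 H:2
  CH2 → C:1 H:2
  CH2SH → C:1 H:3 S:1
Element totals:
  C: 6
  H: 14
  S: 1
Molecular formula: C6H14S.
Molar mass = 118.238 g/mol.
Mass from C: 6 × 12.011 = 72.066 g/mol.
%C = 72.066 / 118.238 × 100 = 60.95%.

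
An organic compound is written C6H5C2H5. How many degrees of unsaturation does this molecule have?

4

Atom tally by fragment:
  benzene ring core → C:6 H:6
  (− 1 ring H displaced by substituents)
  + C2H5 → C:2 H:5
Element totals:
  C: 8
  H: 10
Molecular formula: C8H10.
DoU = (2C + 2 + N − H − X) / 2 = (2·8 + 2 + 0 − 10 − 0) / 2 = 4.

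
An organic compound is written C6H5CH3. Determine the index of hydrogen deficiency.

4

Atom tally by fragment:
  benzene ring core → C:6 H:6
  (− 1 ring H displaced by substituents)
  + CH3 → C:1 H:3
Element totals:
  C: 7
  H: 8
Molecular formula: C7H8.
DoU = (2C + 2 + N − H − X) / 2 = (2·7 + 2 + 0 − 8 − 0) / 2 = 4.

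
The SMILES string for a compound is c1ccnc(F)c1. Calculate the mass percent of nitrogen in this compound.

Atom tally by fragment:
  pyridine ring core → C:5 H:5 N:1
  (− 1 ring H displaced by substituents)
  + F → F:1
Element totals:
  C: 5
  H: 4
  F: 1
  N: 1
Molecular formula: C5H4FN.
Molar mass = 97.092 g/mol.
Mass from N: 1 × 14.007 = 14.007 g/mol.
%N = 14.007 / 97.092 × 100 = 14.43%.

14.43%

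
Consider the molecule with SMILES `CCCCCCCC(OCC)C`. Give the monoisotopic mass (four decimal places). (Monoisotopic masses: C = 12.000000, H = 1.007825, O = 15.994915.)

172.1827

Atom tally by fragment:
  CH3 → C:1 H:3
  CH2 → C:1 H:2
  CH2 → C:1 H:2
  CH2 → C:1 H:2
  CH2 → C:1 H:2
  CH2 → C:1 H:2
  CH2 → C:1 H:2
  CH(OC2H5) → C:3 H:6 O:1
  CH3 → C:1 H:3
Element totals:
  C: 11
  H: 24
  O: 1
Molecular formula: C11H24O.
  M = 11(12.0) + 24(1.007825) + 15.994915
    = 132.000000 + 24.187800 + 15.994915 = 172.182715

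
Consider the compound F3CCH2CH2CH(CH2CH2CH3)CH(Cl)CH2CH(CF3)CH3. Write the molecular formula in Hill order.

Atom tally by fragment:
  F3CCH2 → C:2 H:2 F:3
  CH2 → C:1 H:2
  CH(CH2CH2CH3) → C:4 H:8
  CH(Cl) → C:1 H:1 Cl:1
  CH2 → C:1 H:2
  CH(CF3) → C:2 H:1 F:3
  CH3 → C:1 H:3
Element totals:
  C: 12
  H: 19
  Cl: 1
  F: 6

C12H19ClF6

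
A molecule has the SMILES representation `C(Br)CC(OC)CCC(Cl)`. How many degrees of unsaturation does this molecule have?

0

Atom tally by fragment:
  BrCH2 → C:1 H:2 Br:1
  CH2 → C:1 H:2
  CH(OCH3) → C:2 H:4 O:1
  CH2 → C:1 H:2
  CH2 → C:1 H:2
  CH2Cl → C:1 H:2 Cl:1
Element totals:
  C: 7
  H: 14
  Br: 1
  Cl: 1
  O: 1
Molecular formula: C7H14BrClO.
DoU = (2C + 2 + N − H − X) / 2 = (2·7 + 2 + 0 − 14 − 2) / 2 = 0.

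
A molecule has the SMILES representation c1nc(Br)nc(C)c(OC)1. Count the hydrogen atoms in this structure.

Atom tally by fragment:
  pyrimidine ring core → C:4 H:4 N:2
  (− 3 ring H displaced by substituents)
  + Br → Br:1
  + CH3 → C:1 H:3
  + OCH3 → C:1 H:3 O:1
Element totals:
  C: 6
  H: 7
  Br: 1
  N: 2
  O: 1

7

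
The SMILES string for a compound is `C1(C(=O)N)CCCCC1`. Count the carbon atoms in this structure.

Atom tally by fragment:
  cyclohexane ring core → C:6 H:12
  (− 1 ring H displaced by substituents)
  + CONH2 → C:1 H:2 O:1 N:1
Element totals:
  C: 7
  H: 13
  N: 1
  O: 1

7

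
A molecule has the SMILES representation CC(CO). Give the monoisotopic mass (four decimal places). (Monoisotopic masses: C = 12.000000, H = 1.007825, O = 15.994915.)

60.0575

Atom tally by fragment:
  CH3 → C:1 H:3
  CH2CH2OH → C:2 H:5 O:1
Element totals:
  C: 3
  H: 8
  O: 1
Molecular formula: C3H8O.
  M = 3(12.0) + 8(1.007825) + 15.994915
    = 36.000000 + 8.062600 + 15.994915 = 60.057515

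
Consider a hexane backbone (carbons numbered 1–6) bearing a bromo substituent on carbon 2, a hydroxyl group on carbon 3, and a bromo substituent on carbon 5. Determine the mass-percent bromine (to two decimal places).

Atom tally by fragment:
  CH3 → C:1 H:3
  CH(Br) → C:1 H:1 Br:1
  CH(OH) → C:1 H:2 O:1
  CH2 → C:1 H:2
  CH(Br) → C:1 H:1 Br:1
  CH3 → C:1 H:3
Element totals:
  C: 6
  H: 12
  Br: 2
  O: 1
Molecular formula: C6H12Br2O.
Molar mass = 259.969 g/mol.
Mass from Br: 2 × 79.904 = 159.808 g/mol.
%Br = 159.808 / 259.969 × 100 = 61.47%.

61.47%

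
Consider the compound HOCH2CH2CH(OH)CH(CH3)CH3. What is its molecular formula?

C6H14O2

Atom tally by fragment:
  HOCH2CH2 → C:2 H:5 O:1
  CH(OH) → C:1 H:2 O:1
  CH(CH3) → C:2 H:4
  CH3 → C:1 H:3
Element totals:
  C: 6
  H: 14
  O: 2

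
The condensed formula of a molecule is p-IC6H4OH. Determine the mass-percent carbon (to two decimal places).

32.76%

Element totals:
  C: 6
  H: 5
  I: 1
  O: 1
Molecular formula: C6H5IO.
Molar mass = 220.009 g/mol.
Mass from C: 6 × 12.011 = 72.066 g/mol.
%C = 72.066 / 220.009 × 100 = 32.76%.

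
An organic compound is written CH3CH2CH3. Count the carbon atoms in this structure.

3

Element totals:
  C: 3
  H: 8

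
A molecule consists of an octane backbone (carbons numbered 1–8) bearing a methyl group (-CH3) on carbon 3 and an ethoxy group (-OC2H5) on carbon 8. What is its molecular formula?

Atom tally by fragment:
  CH3 → C:1 H:3
  CH2 → C:1 H:2
  CH(CH3) → C:2 H:4
  CH2 → C:1 H:2
  CH2 → C:1 H:2
  CH2 → C:1 H:2
  CH2 → C:1 H:2
  CH2OC2H5 → C:3 H:7 O:1
Element totals:
  C: 11
  H: 24
  O: 1

C11H24O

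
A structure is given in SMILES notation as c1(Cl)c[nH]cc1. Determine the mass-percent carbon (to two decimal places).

47.32%

Atom tally by fragment:
  pyrrole ring core → C:4 H:5 N:1
  (− 1 ring H displaced by substituents)
  + Cl → Cl:1
Element totals:
  C: 4
  H: 4
  Cl: 1
  N: 1
Molecular formula: C4H4ClN.
Molar mass = 101.533 g/mol.
Mass from C: 4 × 12.011 = 48.044 g/mol.
%C = 48.044 / 101.533 × 100 = 47.32%.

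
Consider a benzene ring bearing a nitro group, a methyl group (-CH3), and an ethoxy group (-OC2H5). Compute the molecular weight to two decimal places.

181.19 g/mol

Atom tally by fragment:
  benzene ring core → C:6 H:6
  (− 3 ring H displaced by substituents)
  + NO2 → N:1 O:2
  + CH3 → C:1 H:3
  + OC2H5 → C:2 H:5 O:1
Element totals:
  C: 9
  H: 11
  N: 1
  O: 3
Molecular formula: C9H11NO3.
  M = 9(12.011) + 11(1.008) + 14.007 + 3(15.999)
    = 108.099 + 11.088 + 14.007 + 47.997 = 181.191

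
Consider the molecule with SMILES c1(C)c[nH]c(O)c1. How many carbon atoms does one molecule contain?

Atom tally by fragment:
  pyrrole ring core → C:4 H:5 N:1
  (− 2 ring H displaced by substituents)
  + CH3 → C:1 H:3
  + OH → O:1 H:1
Element totals:
  C: 5
  H: 7
  N: 1
  O: 1

5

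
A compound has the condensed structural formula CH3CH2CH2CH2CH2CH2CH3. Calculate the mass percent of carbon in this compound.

83.90%

Atom tally by fragment:
  CH3 → C:1 H:3
  CH2 → C:1 H:2
  CH2 → C:1 H:2
  CH2 → C:1 H:2
  CH2 → C:1 H:2
  CH2 → C:1 H:2
  CH3 → C:1 H:3
Element totals:
  C: 7
  H: 16
Molecular formula: C7H16.
Molar mass = 100.205 g/mol.
Mass from C: 7 × 12.011 = 84.077 g/mol.
%C = 84.077 / 100.205 × 100 = 83.90%.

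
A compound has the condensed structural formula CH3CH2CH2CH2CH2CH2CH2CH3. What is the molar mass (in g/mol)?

114.23 g/mol

Element totals:
  C: 8
  H: 18
Molecular formula: C8H18.
  M = 8(12.011) + 18(1.008)
    = 96.088 + 18.144 = 114.232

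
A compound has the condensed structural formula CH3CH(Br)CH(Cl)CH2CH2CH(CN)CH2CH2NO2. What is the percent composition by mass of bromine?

26.85%

Atom tally by fragment:
  CH3 → C:1 H:3
  CH(Br) → C:1 H:1 Br:1
  CH(Cl) → C:1 H:1 Cl:1
  CH2 → C:1 H:2
  CH2 → C:1 H:2
  CH(CN) → C:2 H:1 N:1
  CH2 → C:1 H:2
  CH2NO2 → C:1 H:2 N:1 O:2
Element totals:
  C: 9
  H: 14
  Br: 1
  Cl: 1
  N: 2
  O: 2
Molecular formula: C9H14BrClN2O2.
Molar mass = 297.577 g/mol.
Mass from Br: 1 × 79.904 = 79.904 g/mol.
%Br = 79.904 / 297.577 × 100 = 26.85%.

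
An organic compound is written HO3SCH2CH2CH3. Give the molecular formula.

C3H8O3S

Atom tally by fragment:
  HO3SCH2 → C:1 H:3 S:1 O:3
  CH2 → C:1 H:2
  CH3 → C:1 H:3
Element totals:
  C: 3
  H: 8
  O: 3
  S: 1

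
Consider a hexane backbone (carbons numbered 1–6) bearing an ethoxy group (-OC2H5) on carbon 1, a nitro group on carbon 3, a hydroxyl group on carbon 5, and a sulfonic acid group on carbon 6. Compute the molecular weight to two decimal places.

271.28 g/mol

Atom tally by fragment:
  C2H5OCH2 → C:3 H:7 O:1
  CH2 → C:1 H:2
  CH(NO2) → C:1 H:1 N:1 O:2
  CH2 → C:1 H:2
  CH(OH) → C:1 H:2 O:1
  CH2SO3H → C:1 H:3 S:1 O:3
Element totals:
  C: 8
  H: 17
  N: 1
  O: 7
  S: 1
Molecular formula: C8H17NO7S.
  M = 8(12.011) + 17(1.008) + 14.007 + 7(15.999) + 32.06
    = 96.088 + 17.136 + 14.007 + 111.993 + 32.060 = 271.284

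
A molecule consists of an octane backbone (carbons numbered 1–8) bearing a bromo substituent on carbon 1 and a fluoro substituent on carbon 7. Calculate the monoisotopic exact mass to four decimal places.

Atom tally by fragment:
  BrCH2 → C:1 H:2 Br:1
  CH2 → C:1 H:2
  CH2 → C:1 H:2
  CH2 → C:1 H:2
  CH2 → C:1 H:2
  CH2 → C:1 H:2
  CH(F) → C:1 H:1 F:1
  CH3 → C:1 H:3
Element totals:
  C: 8
  H: 16
  Br: 1
  F: 1
Molecular formula: C8H16BrF.
  M = 8(12.0) + 16(1.007825) + 78.918338 + 18.998403
    = 96.000000 + 16.125200 + 78.918338 + 18.998403 = 210.041941

210.0419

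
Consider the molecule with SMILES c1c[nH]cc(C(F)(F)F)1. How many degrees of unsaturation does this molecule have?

3

Atom tally by fragment:
  pyrrole ring core → C:4 H:5 N:1
  (− 1 ring H displaced by substituents)
  + CF3 → C:1 F:3
Element totals:
  C: 5
  H: 4
  F: 3
  N: 1
Molecular formula: C5H4F3N.
DoU = (2C + 2 + N − H − X) / 2 = (2·5 + 2 + 1 − 4 − 3) / 2 = 3.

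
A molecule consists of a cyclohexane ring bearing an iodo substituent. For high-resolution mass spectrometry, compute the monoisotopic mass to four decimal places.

209.9905

Atom tally by fragment:
  cyclohexane ring core → C:6 H:12
  (− 1 ring H displaced by substituents)
  + I → I:1
Element totals:
  C: 6
  H: 11
  I: 1
Molecular formula: C6H11I.
  M = 6(12.0) + 11(1.007825) + 126.904472
    = 72.000000 + 11.086075 + 126.904472 = 209.990547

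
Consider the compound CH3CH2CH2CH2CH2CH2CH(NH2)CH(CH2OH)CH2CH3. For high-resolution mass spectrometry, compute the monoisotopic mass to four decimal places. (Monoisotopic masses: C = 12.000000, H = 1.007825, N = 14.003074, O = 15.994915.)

187.1936

Atom tally by fragment:
  CH3 → C:1 H:3
  CH2 → C:1 H:2
  CH2 → C:1 H:2
  CH2 → C:1 H:2
  CH2 → C:1 H:2
  CH2 → C:1 H:2
  CH(NH2) → C:1 H:3 N:1
  CH(CH2OH) → C:2 H:4 O:1
  CH2 → C:1 H:2
  CH3 → C:1 H:3
Element totals:
  C: 11
  H: 25
  N: 1
  O: 1
Molecular formula: C11H25NO.
  M = 11(12.0) + 25(1.007825) + 14.003074 + 15.994915
    = 132.000000 + 25.195625 + 14.003074 + 15.994915 = 187.193614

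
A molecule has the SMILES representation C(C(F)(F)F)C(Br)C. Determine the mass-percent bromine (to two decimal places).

41.84%

Atom tally by fragment:
  F3CCH2 → C:2 H:2 F:3
  CH(Br) → C:1 H:1 Br:1
  CH3 → C:1 H:3
Element totals:
  C: 4
  H: 6
  Br: 1
  F: 3
Molecular formula: C4H6BrF3.
Molar mass = 190.990 g/mol.
Mass from Br: 1 × 79.904 = 79.904 g/mol.
%Br = 79.904 / 190.990 × 100 = 41.84%.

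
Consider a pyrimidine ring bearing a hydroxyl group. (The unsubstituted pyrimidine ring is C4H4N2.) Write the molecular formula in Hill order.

Atom tally by fragment:
  pyrimidine ring core → C:4 H:4 N:2
  (− 1 ring H displaced by substituents)
  + OH → O:1 H:1
Element totals:
  C: 4
  H: 4
  N: 2
  O: 1

C4H4N2O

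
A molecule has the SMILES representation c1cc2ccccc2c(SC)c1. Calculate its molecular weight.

Atom tally by fragment:
  naphthalene ring system core → C:10 H:8
  (− 1 ring H displaced by substituents)
  + SCH3 → C:1 H:3 S:1
Element totals:
  C: 11
  H: 10
  S: 1
Molecular formula: C11H10S.
  M = 11(12.011) + 10(1.008) + 32.06
    = 132.121 + 10.080 + 32.060 = 174.261

174.26 g/mol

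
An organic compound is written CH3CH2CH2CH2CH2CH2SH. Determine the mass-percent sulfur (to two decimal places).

Atom tally by fragment:
  CH3 → C:1 H:3
  CH2 → C:1 H:2
  CH2 → C:1 H:2
  CH2 → C:1 H:2
  CH2 → C:1 H:2
  CH2SH → C:1 H:3 S:1
Element totals:
  C: 6
  H: 14
  S: 1
Molecular formula: C6H14S.
Molar mass = 118.238 g/mol.
Mass from S: 1 × 32.06 = 32.060 g/mol.
%S = 32.060 / 118.238 × 100 = 27.11%.

27.11%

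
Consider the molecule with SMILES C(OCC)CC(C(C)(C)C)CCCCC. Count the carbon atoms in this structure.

Atom tally by fragment:
  C2H5OCH2 → C:3 H:7 O:1
  CH2 → C:1 H:2
  CH(C(CH3)3) → C:5 H:10
  CH2 → C:1 H:2
  CH2 → C:1 H:2
  CH2 → C:1 H:2
  CH2 → C:1 H:2
  CH3 → C:1 H:3
Element totals:
  C: 14
  H: 30
  O: 1

14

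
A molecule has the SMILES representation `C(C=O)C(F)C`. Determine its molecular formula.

C4H7FO

Atom tally by fragment:
  OHCCH2 → C:2 H:3 O:1
  CH(F) → C:1 H:1 F:1
  CH3 → C:1 H:3
Element totals:
  C: 4
  H: 7
  F: 1
  O: 1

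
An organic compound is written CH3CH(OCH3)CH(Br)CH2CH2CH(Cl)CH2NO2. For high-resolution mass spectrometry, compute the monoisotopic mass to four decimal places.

286.9924

Atom tally by fragment:
  CH3 → C:1 H:3
  CH(OCH3) → C:2 H:4 O:1
  CH(Br) → C:1 H:1 Br:1
  CH2 → C:1 H:2
  CH2 → C:1 H:2
  CH(Cl) → C:1 H:1 Cl:1
  CH2NO2 → C:1 H:2 N:1 O:2
Element totals:
  C: 8
  H: 15
  Br: 1
  Cl: 1
  N: 1
  O: 3
Molecular formula: C8H15BrClNO3.
  M = 8(12.0) + 15(1.007825) + 78.918338 + 34.968853 + 14.003074 + 3(15.994915)
    = 96.000000 + 15.117375 + 78.918338 + 34.968853 + 14.003074 + 47.984745 = 286.992385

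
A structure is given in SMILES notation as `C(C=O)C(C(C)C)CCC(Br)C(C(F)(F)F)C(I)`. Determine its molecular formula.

Atom tally by fragment:
  OHCCH2 → C:2 H:3 O:1
  CH(CH(CH3)2) → C:4 H:8
  CH2 → C:1 H:2
  CH2 → C:1 H:2
  CH(Br) → C:1 H:1 Br:1
  CH(CF3) → C:2 H:1 F:3
  CH2I → C:1 H:2 I:1
Element totals:
  C: 12
  H: 19
  Br: 1
  F: 3
  I: 1
  O: 1

C12H19BrF3IO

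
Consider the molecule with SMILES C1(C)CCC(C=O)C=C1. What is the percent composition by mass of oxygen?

Atom tally by fragment:
  cyclohexene ring core → C:6 H:10
  (− 2 ring H displaced by substituents)
  + CH3 → C:1 H:3
  + CHO → C:1 H:1 O:1
Element totals:
  C: 8
  H: 12
  O: 1
Molecular formula: C8H12O.
Molar mass = 124.183 g/mol.
Mass from O: 1 × 15.999 = 15.999 g/mol.
%O = 15.999 / 124.183 × 100 = 12.88%.

12.88%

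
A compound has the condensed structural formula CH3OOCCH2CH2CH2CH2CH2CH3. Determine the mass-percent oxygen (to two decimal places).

22.19%

Element totals:
  C: 8
  H: 16
  O: 2
Molecular formula: C8H16O2.
Molar mass = 144.214 g/mol.
Mass from O: 2 × 15.999 = 31.998 g/mol.
%O = 31.998 / 144.214 × 100 = 22.19%.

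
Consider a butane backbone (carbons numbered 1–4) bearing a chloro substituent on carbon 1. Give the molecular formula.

C4H9Cl

Atom tally by fragment:
  ClCH2 → C:1 H:2 Cl:1
  CH2 → C:1 H:2
  CH2 → C:1 H:2
  CH3 → C:1 H:3
Element totals:
  C: 4
  H: 9
  Cl: 1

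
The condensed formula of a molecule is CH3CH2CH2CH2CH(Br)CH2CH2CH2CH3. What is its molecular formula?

Atom tally by fragment:
  CH3 → C:1 H:3
  CH2 → C:1 H:2
  CH2 → C:1 H:2
  CH2 → C:1 H:2
  CH(Br) → C:1 H:1 Br:1
  CH2 → C:1 H:2
  CH2 → C:1 H:2
  CH2 → C:1 H:2
  CH3 → C:1 H:3
Element totals:
  C: 9
  H: 19
  Br: 1

C9H19Br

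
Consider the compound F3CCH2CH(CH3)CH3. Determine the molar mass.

Atom tally by fragment:
  F3CCH2 → C:2 H:2 F:3
  CH(CH3) → C:2 H:4
  CH3 → C:1 H:3
Element totals:
  C: 5
  H: 9
  F: 3
Molecular formula: C5H9F3.
  M = 5(12.011) + 9(1.008) + 3(18.998)
    = 60.055 + 9.072 + 56.994 = 126.121

126.12 g/mol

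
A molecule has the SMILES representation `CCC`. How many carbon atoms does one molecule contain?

3

Atom tally by fragment:
  CH3 → C:1 H:3
  CH2 → C:1 H:2
  CH3 → C:1 H:3
Element totals:
  C: 3
  H: 8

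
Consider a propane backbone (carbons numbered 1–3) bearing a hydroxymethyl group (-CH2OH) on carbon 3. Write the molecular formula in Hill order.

Atom tally by fragment:
  CH3 → C:1 H:3
  CH2 → C:1 H:2
  CH2CH2OH → C:2 H:5 O:1
Element totals:
  C: 4
  H: 10
  O: 1

C4H10O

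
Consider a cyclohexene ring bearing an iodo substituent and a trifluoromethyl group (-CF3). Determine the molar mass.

Atom tally by fragment:
  cyclohexene ring core → C:6 H:10
  (− 2 ring H displaced by substituents)
  + I → I:1
  + CF3 → C:1 F:3
Element totals:
  C: 7
  H: 8
  F: 3
  I: 1
Molecular formula: C7H8F3I.
  M = 7(12.011) + 8(1.008) + 3(18.998) + 126.904
    = 84.077 + 8.064 + 56.994 + 126.904 = 276.039

276.04 g/mol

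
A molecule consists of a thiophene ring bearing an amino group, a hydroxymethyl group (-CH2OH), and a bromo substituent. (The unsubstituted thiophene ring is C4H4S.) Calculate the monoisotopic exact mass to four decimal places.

206.9353

Atom tally by fragment:
  thiophene ring core → C:4 H:4 S:1
  (− 3 ring H displaced by substituents)
  + NH2 → N:1 H:2
  + CH2OH → C:1 H:3 O:1
  + Br → Br:1
Element totals:
  C: 5
  H: 6
  Br: 1
  N: 1
  O: 1
  S: 1
Molecular formula: C5H6BrNOS.
  M = 5(12.0) + 6(1.007825) + 78.918338 + 14.003074 + 15.994915 + 31.972071
    = 60.000000 + 6.046950 + 78.918338 + 14.003074 + 15.994915 + 31.972071 = 206.935348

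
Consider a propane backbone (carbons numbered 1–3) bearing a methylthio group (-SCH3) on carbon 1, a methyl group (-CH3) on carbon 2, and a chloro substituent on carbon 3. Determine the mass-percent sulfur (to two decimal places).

Atom tally by fragment:
  CH3SCH2 → C:2 H:5 S:1
  CH(CH3) → C:2 H:4
  CH2Cl → C:1 H:2 Cl:1
Element totals:
  C: 5
  H: 11
  Cl: 1
  S: 1
Molecular formula: C5H11ClS.
Molar mass = 138.653 g/mol.
Mass from S: 1 × 32.06 = 32.060 g/mol.
%S = 32.060 / 138.653 × 100 = 23.12%.

23.12%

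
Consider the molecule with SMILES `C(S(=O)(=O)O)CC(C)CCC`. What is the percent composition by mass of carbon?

46.64%

Atom tally by fragment:
  HO3SCH2 → C:1 H:3 S:1 O:3
  CH2 → C:1 H:2
  CH(CH3) → C:2 H:4
  CH2 → C:1 H:2
  CH2 → C:1 H:2
  CH3 → C:1 H:3
Element totals:
  C: 7
  H: 16
  O: 3
  S: 1
Molecular formula: C7H16O3S.
Molar mass = 180.262 g/mol.
Mass from C: 7 × 12.011 = 84.077 g/mol.
%C = 84.077 / 180.262 × 100 = 46.64%.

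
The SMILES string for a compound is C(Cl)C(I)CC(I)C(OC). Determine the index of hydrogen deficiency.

Atom tally by fragment:
  ClCH2 → C:1 H:2 Cl:1
  CH(I) → C:1 H:1 I:1
  CH2 → C:1 H:2
  CH(I) → C:1 H:1 I:1
  CH2OCH3 → C:2 H:5 O:1
Element totals:
  C: 6
  H: 11
  Cl: 1
  I: 2
  O: 1
Molecular formula: C6H11ClI2O.
DoU = (2C + 2 + N − H − X) / 2 = (2·6 + 2 + 0 − 11 − 3) / 2 = 0.

0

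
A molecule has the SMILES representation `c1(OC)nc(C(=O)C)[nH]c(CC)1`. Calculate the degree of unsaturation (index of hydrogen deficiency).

4

Atom tally by fragment:
  imidazole ring core → C:3 H:4 N:2
  (− 3 ring H displaced by substituents)
  + OCH3 → C:1 H:3 O:1
  + COCH3 → C:2 H:3 O:1
  + C2H5 → C:2 H:5
Element totals:
  C: 8
  H: 12
  N: 2
  O: 2
Molecular formula: C8H12N2O2.
DoU = (2C + 2 + N − H − X) / 2 = (2·8 + 2 + 2 − 12 − 0) / 2 = 4.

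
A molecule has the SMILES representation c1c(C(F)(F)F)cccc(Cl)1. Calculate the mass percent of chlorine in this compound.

19.63%

Atom tally by fragment:
  benzene ring core → C:6 H:6
  (− 2 ring H displaced by substituents)
  + CF3 → C:1 F:3
  + Cl → Cl:1
Element totals:
  C: 7
  H: 4
  Cl: 1
  F: 3
Molecular formula: C7H4ClF3.
Molar mass = 180.553 g/mol.
Mass from Cl: 1 × 35.45 = 35.450 g/mol.
%Cl = 35.450 / 180.553 × 100 = 19.63%.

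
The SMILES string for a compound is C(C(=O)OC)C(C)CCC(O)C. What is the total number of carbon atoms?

Atom tally by fragment:
  CH3OOCCH2 → C:3 H:5 O:2
  CH(CH3) → C:2 H:4
  CH2 → C:1 H:2
  CH2 → C:1 H:2
  CH(OH) → C:1 H:2 O:1
  CH3 → C:1 H:3
Element totals:
  C: 9
  H: 18
  O: 3

9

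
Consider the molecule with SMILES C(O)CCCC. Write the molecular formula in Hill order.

C5H12O

Atom tally by fragment:
  HOCH2 → C:1 H:3 O:1
  CH2 → C:1 H:2
  CH2 → C:1 H:2
  CH2 → C:1 H:2
  CH3 → C:1 H:3
Element totals:
  C: 5
  H: 12
  O: 1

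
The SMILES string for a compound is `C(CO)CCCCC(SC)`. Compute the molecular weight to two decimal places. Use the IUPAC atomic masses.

162.29 g/mol

Atom tally by fragment:
  HOCH2CH2 → C:2 H:5 O:1
  CH2 → C:1 H:2
  CH2 → C:1 H:2
  CH2 → C:1 H:2
  CH2 → C:1 H:2
  CH2SCH3 → C:2 H:5 S:1
Element totals:
  C: 8
  H: 18
  O: 1
  S: 1
Molecular formula: C8H18OS.
  M = 8(12.011) + 18(1.008) + 15.999 + 32.06
    = 96.088 + 18.144 + 15.999 + 32.060 = 162.291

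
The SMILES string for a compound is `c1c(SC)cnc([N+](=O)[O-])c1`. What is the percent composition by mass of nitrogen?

16.46%

Atom tally by fragment:
  pyridine ring core → C:5 H:5 N:1
  (− 2 ring H displaced by substituents)
  + SCH3 → C:1 H:3 S:1
  + NO2 → N:1 O:2
Element totals:
  C: 6
  H: 6
  N: 2
  O: 2
  S: 1
Molecular formula: C6H6N2O2S.
Molar mass = 170.186 g/mol.
Mass from N: 2 × 14.007 = 28.014 g/mol.
%N = 28.014 / 170.186 × 100 = 16.46%.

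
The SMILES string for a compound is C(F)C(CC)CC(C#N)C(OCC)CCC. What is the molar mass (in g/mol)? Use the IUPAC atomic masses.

229.34 g/mol

Atom tally by fragment:
  FCH2 → C:1 H:2 F:1
  CH(C2H5) → C:3 H:6
  CH2 → C:1 H:2
  CH(CN) → C:2 H:1 N:1
  CH(OC2H5) → C:3 H:6 O:1
  CH2 → C:1 H:2
  CH2 → C:1 H:2
  CH3 → C:1 H:3
Element totals:
  C: 13
  H: 24
  F: 1
  N: 1
  O: 1
Molecular formula: C13H24FNO.
  M = 13(12.011) + 24(1.008) + 18.998 + 14.007 + 15.999
    = 156.143 + 24.192 + 18.998 + 14.007 + 15.999 = 229.339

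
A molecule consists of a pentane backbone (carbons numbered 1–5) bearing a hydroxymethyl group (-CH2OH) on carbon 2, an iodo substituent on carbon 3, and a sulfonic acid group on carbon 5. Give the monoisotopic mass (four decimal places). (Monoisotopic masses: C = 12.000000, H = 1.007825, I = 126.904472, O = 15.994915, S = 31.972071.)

307.9579

Atom tally by fragment:
  CH3 → C:1 H:3
  CH(CH2OH) → C:2 H:4 O:1
  CH(I) → C:1 H:1 I:1
  CH2 → C:1 H:2
  CH2SO3H → C:1 H:3 S:1 O:3
Element totals:
  C: 6
  H: 13
  I: 1
  O: 4
  S: 1
Molecular formula: C6H13IO4S.
  M = 6(12.0) + 13(1.007825) + 126.904472 + 4(15.994915) + 31.972071
    = 72.000000 + 13.101725 + 126.904472 + 63.979660 + 31.972071 = 307.957928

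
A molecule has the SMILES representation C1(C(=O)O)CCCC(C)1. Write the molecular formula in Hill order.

C7H12O2

Atom tally by fragment:
  cyclopentane ring core → C:5 H:10
  (− 2 ring H displaced by substituents)
  + COOH → C:1 H:1 O:2
  + CH3 → C:1 H:3
Element totals:
  C: 7
  H: 12
  O: 2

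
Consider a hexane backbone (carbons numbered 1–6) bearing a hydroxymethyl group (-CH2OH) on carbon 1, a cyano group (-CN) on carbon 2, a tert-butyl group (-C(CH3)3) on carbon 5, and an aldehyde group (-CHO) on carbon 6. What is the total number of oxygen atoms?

2

Atom tally by fragment:
  HOCH2CH2 → C:2 H:5 O:1
  CH(CN) → C:2 H:1 N:1
  CH2 → C:1 H:2
  CH2 → C:1 H:2
  CH(C(CH3)3) → C:5 H:10
  CH2CHO → C:2 H:3 O:1
Element totals:
  C: 13
  H: 23
  N: 1
  O: 2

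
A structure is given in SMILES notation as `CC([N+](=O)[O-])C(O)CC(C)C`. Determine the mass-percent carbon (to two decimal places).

52.16%

Atom tally by fragment:
  CH3 → C:1 H:3
  CH(NO2) → C:1 H:1 N:1 O:2
  CH(OH) → C:1 H:2 O:1
  CH2 → C:1 H:2
  CH(CH3) → C:2 H:4
  CH3 → C:1 H:3
Element totals:
  C: 7
  H: 15
  N: 1
  O: 3
Molecular formula: C7H15NO3.
Molar mass = 161.201 g/mol.
Mass from C: 7 × 12.011 = 84.077 g/mol.
%C = 84.077 / 161.201 × 100 = 52.16%.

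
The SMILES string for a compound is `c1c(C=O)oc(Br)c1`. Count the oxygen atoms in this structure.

2

Atom tally by fragment:
  furan ring core → C:4 H:4 O:1
  (− 2 ring H displaced by substituents)
  + CHO → C:1 H:1 O:1
  + Br → Br:1
Element totals:
  C: 5
  H: 3
  Br: 1
  O: 2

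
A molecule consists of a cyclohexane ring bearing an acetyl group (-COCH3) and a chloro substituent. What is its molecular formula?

C8H13ClO

Atom tally by fragment:
  cyclohexane ring core → C:6 H:12
  (− 2 ring H displaced by substituents)
  + COCH3 → C:2 H:3 O:1
  + Cl → Cl:1
Element totals:
  C: 8
  H: 13
  Cl: 1
  O: 1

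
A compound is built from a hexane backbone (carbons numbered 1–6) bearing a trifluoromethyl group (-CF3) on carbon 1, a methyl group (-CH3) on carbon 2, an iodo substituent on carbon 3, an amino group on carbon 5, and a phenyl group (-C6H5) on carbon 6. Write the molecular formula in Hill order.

Atom tally by fragment:
  F3CCH2 → C:2 H:2 F:3
  CH(CH3) → C:2 H:4
  CH(I) → C:1 H:1 I:1
  CH2 → C:1 H:2
  CH(NH2) → C:1 H:3 N:1
  CH2C6H5 → C:7 H:7
Element totals:
  C: 14
  H: 19
  F: 3
  I: 1
  N: 1

C14H19F3IN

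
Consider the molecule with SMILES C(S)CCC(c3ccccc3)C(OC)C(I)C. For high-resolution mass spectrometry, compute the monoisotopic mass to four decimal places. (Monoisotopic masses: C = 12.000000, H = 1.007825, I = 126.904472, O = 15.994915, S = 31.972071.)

364.0358

Atom tally by fragment:
  HSCH2 → C:1 H:3 S:1
  CH2 → C:1 H:2
  CH2 → C:1 H:2
  CH(C6H5) → C:7 H:6
  CH(OCH3) → C:2 H:4 O:1
  CH(I) → C:1 H:1 I:1
  CH3 → C:1 H:3
Element totals:
  C: 14
  H: 21
  I: 1
  O: 1
  S: 1
Molecular formula: C14H21IOS.
  M = 14(12.0) + 21(1.007825) + 126.904472 + 15.994915 + 31.972071
    = 168.000000 + 21.164325 + 126.904472 + 15.994915 + 31.972071 = 364.035783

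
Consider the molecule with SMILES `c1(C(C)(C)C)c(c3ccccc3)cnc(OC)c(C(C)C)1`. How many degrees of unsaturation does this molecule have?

8

Atom tally by fragment:
  pyridine ring core → C:5 H:5 N:1
  (− 4 ring H displaced by substituents)
  + C(CH3)3 → C:4 H:9
  + C6H5 → C:6 H:5
  + OCH3 → C:1 H:3 O:1
  + CH(CH3)2 → C:3 H:7
Element totals:
  C: 19
  H: 25
  N: 1
  O: 1
Molecular formula: C19H25NO.
DoU = (2C + 2 + N − H − X) / 2 = (2·19 + 2 + 1 − 25 − 0) / 2 = 8.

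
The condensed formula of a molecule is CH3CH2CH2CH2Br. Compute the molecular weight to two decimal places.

137.02 g/mol

Atom tally by fragment:
  CH3 → C:1 H:3
  CH2 → C:1 H:2
  CH2 → C:1 H:2
  CH2Br → C:1 H:2 Br:1
Element totals:
  C: 4
  H: 9
  Br: 1
Molecular formula: C4H9Br.
  M = 4(12.011) + 9(1.008) + 79.904
    = 48.044 + 9.072 + 79.904 = 137.020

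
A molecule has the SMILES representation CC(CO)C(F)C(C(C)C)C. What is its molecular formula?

Atom tally by fragment:
  CH3 → C:1 H:3
  CH(CH2OH) → C:2 H:4 O:1
  CH(F) → C:1 H:1 F:1
  CH(CH(CH3)2) → C:4 H:8
  CH3 → C:1 H:3
Element totals:
  C: 9
  H: 19
  F: 1
  O: 1

C9H19FO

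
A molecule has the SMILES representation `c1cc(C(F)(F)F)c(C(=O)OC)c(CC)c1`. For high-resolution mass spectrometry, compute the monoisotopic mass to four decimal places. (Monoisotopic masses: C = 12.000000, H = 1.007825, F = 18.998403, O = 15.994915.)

232.0711

Atom tally by fragment:
  benzene ring core → C:6 H:6
  (− 3 ring H displaced by substituents)
  + CF3 → C:1 F:3
  + COOCH3 → C:2 H:3 O:2
  + C2H5 → C:2 H:5
Element totals:
  C: 11
  H: 11
  F: 3
  O: 2
Molecular formula: C11H11F3O2.
  M = 11(12.0) + 11(1.007825) + 3(18.998403) + 2(15.994915)
    = 132.000000 + 11.086075 + 56.995209 + 31.989830 = 232.071114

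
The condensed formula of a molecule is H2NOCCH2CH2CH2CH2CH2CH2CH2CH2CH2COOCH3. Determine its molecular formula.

C12H23NO3

Element totals:
  C: 12
  H: 23
  N: 1
  O: 3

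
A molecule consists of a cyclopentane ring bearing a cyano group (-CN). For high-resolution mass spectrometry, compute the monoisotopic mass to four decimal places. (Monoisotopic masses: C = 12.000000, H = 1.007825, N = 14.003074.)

95.0735

Atom tally by fragment:
  cyclopentane ring core → C:5 H:10
  (− 1 ring H displaced by substituents)
  + CN → C:1 N:1
Element totals:
  C: 6
  H: 9
  N: 1
Molecular formula: C6H9N.
  M = 6(12.0) + 9(1.007825) + 14.003074
    = 72.000000 + 9.070425 + 14.003074 = 95.073499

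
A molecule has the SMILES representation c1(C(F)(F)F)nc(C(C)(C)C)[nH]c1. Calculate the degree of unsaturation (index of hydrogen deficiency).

Atom tally by fragment:
  imidazole ring core → C:3 H:4 N:2
  (− 2 ring H displaced by substituents)
  + CF3 → C:1 F:3
  + C(CH3)3 → C:4 H:9
Element totals:
  C: 8
  H: 11
  F: 3
  N: 2
Molecular formula: C8H11F3N2.
DoU = (2C + 2 + N − H − X) / 2 = (2·8 + 2 + 2 − 11 − 3) / 2 = 3.

3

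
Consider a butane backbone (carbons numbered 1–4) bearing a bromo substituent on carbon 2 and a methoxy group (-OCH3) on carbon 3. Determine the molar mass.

Atom tally by fragment:
  CH3 → C:1 H:3
  CH(Br) → C:1 H:1 Br:1
  CH(OCH3) → C:2 H:4 O:1
  CH3 → C:1 H:3
Element totals:
  C: 5
  H: 11
  Br: 1
  O: 1
Molecular formula: C5H11BrO.
  M = 5(12.011) + 11(1.008) + 79.904 + 15.999
    = 60.055 + 11.088 + 79.904 + 15.999 = 167.046

167.05 g/mol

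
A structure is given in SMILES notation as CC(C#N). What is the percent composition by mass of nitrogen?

Atom tally by fragment:
  CH3 → C:1 H:3
  CH2CN → C:2 H:2 N:1
Element totals:
  C: 3
  H: 5
  N: 1
Molecular formula: C3H5N.
Molar mass = 55.080 g/mol.
Mass from N: 1 × 14.007 = 14.007 g/mol.
%N = 14.007 / 55.080 × 100 = 25.43%.

25.43%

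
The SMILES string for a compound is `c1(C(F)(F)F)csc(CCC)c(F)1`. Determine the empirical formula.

C8H8F4S

Atom tally by fragment:
  thiophene ring core → C:4 H:4 S:1
  (− 3 ring H displaced by substituents)
  + CF3 → C:1 F:3
  + CH2CH2CH3 → C:3 H:7
  + F → F:1
Element totals:
  C: 8
  H: 8
  F: 4
  S: 1
Molecular formula: C8H8F4S.
gcd of subscripts (8, 4, 8, 1) = 1, so the empirical formula equals the molecular formula.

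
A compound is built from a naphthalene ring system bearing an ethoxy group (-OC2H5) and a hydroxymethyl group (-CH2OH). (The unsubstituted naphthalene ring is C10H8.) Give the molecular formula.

C13H14O2

Atom tally by fragment:
  naphthalene ring system core → C:10 H:8
  (− 2 ring H displaced by substituents)
  + OC2H5 → C:2 H:5 O:1
  + CH2OH → C:1 H:3 O:1
Element totals:
  C: 13
  H: 14
  O: 2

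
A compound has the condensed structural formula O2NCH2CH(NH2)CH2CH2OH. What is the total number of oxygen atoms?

3

Atom tally by fragment:
  O2NCH2 → C:1 H:2 N:1 O:2
  CH(NH2) → C:1 H:3 N:1
  CH2CH2OH → C:2 H:5 O:1
Element totals:
  C: 4
  H: 10
  N: 2
  O: 3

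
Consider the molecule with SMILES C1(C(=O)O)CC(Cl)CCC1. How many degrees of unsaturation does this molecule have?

2

Atom tally by fragment:
  cyclohexane ring core → C:6 H:12
  (− 2 ring H displaced by substituents)
  + COOH → C:1 H:1 O:2
  + Cl → Cl:1
Element totals:
  C: 7
  H: 11
  Cl: 1
  O: 2
Molecular formula: C7H11ClO2.
DoU = (2C + 2 + N − H − X) / 2 = (2·7 + 2 + 0 − 11 − 1) / 2 = 2.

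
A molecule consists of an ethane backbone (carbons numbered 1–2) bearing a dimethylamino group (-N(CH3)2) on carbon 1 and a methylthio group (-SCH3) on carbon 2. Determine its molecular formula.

C5H13NS

Atom tally by fragment:
  (CH3)2NCH2 → C:3 H:8 N:1
  CH2SCH3 → C:2 H:5 S:1
Element totals:
  C: 5
  H: 13
  N: 1
  S: 1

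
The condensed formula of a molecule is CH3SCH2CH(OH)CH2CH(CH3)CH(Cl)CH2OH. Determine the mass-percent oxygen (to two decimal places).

15.04%

Element totals:
  C: 8
  H: 17
  Cl: 1
  O: 2
  S: 1
Molecular formula: C8H17ClO2S.
Molar mass = 212.732 g/mol.
Mass from O: 2 × 15.999 = 31.998 g/mol.
%O = 31.998 / 212.732 × 100 = 15.04%.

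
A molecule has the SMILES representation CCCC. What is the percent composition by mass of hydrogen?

17.34%

Atom tally by fragment:
  CH3 → C:1 H:3
  CH2 → C:1 H:2
  CH2 → C:1 H:2
  CH3 → C:1 H:3
Element totals:
  C: 4
  H: 10
Molecular formula: C4H10.
Molar mass = 58.124 g/mol.
Mass from H: 10 × 1.008 = 10.080 g/mol.
%H = 10.080 / 58.124 × 100 = 17.34%.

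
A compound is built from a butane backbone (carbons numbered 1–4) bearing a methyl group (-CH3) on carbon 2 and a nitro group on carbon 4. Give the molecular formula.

C5H11NO2

Atom tally by fragment:
  CH3 → C:1 H:3
  CH(CH3) → C:2 H:4
  CH2 → C:1 H:2
  CH2NO2 → C:1 H:2 N:1 O:2
Element totals:
  C: 5
  H: 11
  N: 1
  O: 2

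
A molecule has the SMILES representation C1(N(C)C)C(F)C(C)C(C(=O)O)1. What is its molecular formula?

Atom tally by fragment:
  cyclobutane ring core → C:4 H:8
  (− 4 ring H displaced by substituents)
  + N(CH3)2 → N:1 C:2 H:6
  + F → F:1
  + CH3 → C:1 H:3
  + COOH → C:1 H:1 O:2
Element totals:
  C: 8
  H: 14
  F: 1
  N: 1
  O: 2

C8H14FNO2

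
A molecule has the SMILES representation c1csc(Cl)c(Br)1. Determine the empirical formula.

C4H2BrClS

Atom tally by fragment:
  thiophene ring core → C:4 H:4 S:1
  (− 2 ring H displaced by substituents)
  + Cl → Cl:1
  + Br → Br:1
Element totals:
  C: 4
  H: 2
  Br: 1
  Cl: 1
  S: 1
Molecular formula: C4H2BrClS.
gcd of subscripts (1, 4, 1, 2, 1) = 1, so the empirical formula equals the molecular formula.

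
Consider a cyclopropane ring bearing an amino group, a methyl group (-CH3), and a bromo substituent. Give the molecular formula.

C4H8BrN

Atom tally by fragment:
  cyclopropane ring core → C:3 H:6
  (− 3 ring H displaced by substituents)
  + NH2 → N:1 H:2
  + CH3 → C:1 H:3
  + Br → Br:1
Element totals:
  C: 4
  H: 8
  Br: 1
  N: 1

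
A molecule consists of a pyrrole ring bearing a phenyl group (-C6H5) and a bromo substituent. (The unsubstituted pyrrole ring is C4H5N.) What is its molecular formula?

C10H8BrN

Atom tally by fragment:
  pyrrole ring core → C:4 H:5 N:1
  (− 2 ring H displaced by substituents)
  + C6H5 → C:6 H:5
  + Br → Br:1
Element totals:
  C: 10
  H: 8
  Br: 1
  N: 1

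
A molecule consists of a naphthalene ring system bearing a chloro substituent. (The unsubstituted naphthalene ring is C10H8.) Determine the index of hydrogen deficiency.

7

Atom tally by fragment:
  naphthalene ring system core → C:10 H:8
  (− 1 ring H displaced by substituents)
  + Cl → Cl:1
Element totals:
  C: 10
  H: 7
  Cl: 1
Molecular formula: C10H7Cl.
DoU = (2C + 2 + N − H − X) / 2 = (2·10 + 2 + 0 − 7 − 1) / 2 = 7.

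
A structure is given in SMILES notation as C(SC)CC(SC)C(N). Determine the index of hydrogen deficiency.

Atom tally by fragment:
  CH3SCH2 → C:2 H:5 S:1
  CH2 → C:1 H:2
  CH(SCH3) → C:2 H:4 S:1
  CH2NH2 → C:1 H:4 N:1
Element totals:
  C: 6
  H: 15
  N: 1
  S: 2
Molecular formula: C6H15NS2.
DoU = (2C + 2 + N − H − X) / 2 = (2·6 + 2 + 1 − 15 − 0) / 2 = 0.

0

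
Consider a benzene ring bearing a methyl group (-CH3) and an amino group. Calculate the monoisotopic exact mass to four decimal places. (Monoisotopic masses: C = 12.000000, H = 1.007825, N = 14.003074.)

Atom tally by fragment:
  benzene ring core → C:6 H:6
  (− 2 ring H displaced by substituents)
  + CH3 → C:1 H:3
  + NH2 → N:1 H:2
Element totals:
  C: 7
  H: 9
  N: 1
Molecular formula: C7H9N.
  M = 7(12.0) + 9(1.007825) + 14.003074
    = 84.000000 + 9.070425 + 14.003074 = 107.073499

107.0735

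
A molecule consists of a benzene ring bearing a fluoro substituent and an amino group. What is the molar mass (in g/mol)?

111.12 g/mol

Atom tally by fragment:
  benzene ring core → C:6 H:6
  (− 2 ring H displaced by substituents)
  + F → F:1
  + NH2 → N:1 H:2
Element totals:
  C: 6
  H: 6
  F: 1
  N: 1
Molecular formula: C6H6FN.
  M = 6(12.011) + 6(1.008) + 18.998 + 14.007
    = 72.066 + 6.048 + 18.998 + 14.007 = 111.119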